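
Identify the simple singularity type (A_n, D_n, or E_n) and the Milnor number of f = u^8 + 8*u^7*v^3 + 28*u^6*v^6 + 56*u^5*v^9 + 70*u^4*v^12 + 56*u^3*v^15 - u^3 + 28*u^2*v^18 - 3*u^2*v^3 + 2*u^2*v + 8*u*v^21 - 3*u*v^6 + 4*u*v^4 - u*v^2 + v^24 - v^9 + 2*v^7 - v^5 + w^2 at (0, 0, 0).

Type D_9, Milnor number mu = 9.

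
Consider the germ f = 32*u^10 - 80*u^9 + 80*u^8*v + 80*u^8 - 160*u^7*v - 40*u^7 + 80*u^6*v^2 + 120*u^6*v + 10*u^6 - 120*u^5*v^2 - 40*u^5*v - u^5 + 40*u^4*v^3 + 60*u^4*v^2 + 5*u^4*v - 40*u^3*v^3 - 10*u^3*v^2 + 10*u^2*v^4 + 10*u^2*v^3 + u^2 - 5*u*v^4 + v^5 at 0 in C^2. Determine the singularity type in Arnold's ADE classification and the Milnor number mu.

Type A4, Milnor number mu = 4.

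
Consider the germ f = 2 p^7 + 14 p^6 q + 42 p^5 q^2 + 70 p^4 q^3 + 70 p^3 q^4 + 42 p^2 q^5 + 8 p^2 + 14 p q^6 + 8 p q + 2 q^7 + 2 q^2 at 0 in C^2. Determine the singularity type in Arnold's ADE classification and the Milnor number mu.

Type A_{6}, Milnor number mu = 6.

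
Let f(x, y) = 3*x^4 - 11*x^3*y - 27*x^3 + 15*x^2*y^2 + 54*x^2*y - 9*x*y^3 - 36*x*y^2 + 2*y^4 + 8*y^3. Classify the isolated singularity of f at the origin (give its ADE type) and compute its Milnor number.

Type E_{7}, Milnor number mu = 7.

The Hessian of f at 0 is [[0, 0], [0, 0]] with rank 0, so corank 2. A Groebner basis of the Jacobian ideal J(f) in C{x,y} is {19683*x^2 - 26244*x*y + y^4 + 27*y^3 + 8748*y^2, x^3 - 270*x^2 + 360*x*y - 2*y^3/3 - 120*y^2, x^2*y - 243*x^2 + 324*x*y - 7*y^3/9 - 108*y^2, -162*x^2 + x*y^2 + 216*x*y - 8*y^3/9 - 72*y^2}; counting standard monomials gives mu = 7. Corank 2; j^3 = -(3*x - 2*y)^3 is a perfect cube, so E-series; the 4-jet and mu = 7 give E_7.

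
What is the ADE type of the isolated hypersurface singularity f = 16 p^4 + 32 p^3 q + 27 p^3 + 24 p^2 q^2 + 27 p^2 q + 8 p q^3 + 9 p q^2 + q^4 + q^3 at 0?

E_6

The Hessian of f at 0 is [[0, 0], [0, 0]] with rank 0, so corank 2. A Groebner basis of the Jacobian ideal J(f) in C{p,q} is {q^4, p*q^2 + 7*q^3/18, p^2 + 2*p*q/3 + q^2/9}; counting standard monomials gives mu = 6. Corank 2; j^3 = (3*p + q)^3 is a perfect cube, so E-series; the 4-jet and mu = 6 give E_6.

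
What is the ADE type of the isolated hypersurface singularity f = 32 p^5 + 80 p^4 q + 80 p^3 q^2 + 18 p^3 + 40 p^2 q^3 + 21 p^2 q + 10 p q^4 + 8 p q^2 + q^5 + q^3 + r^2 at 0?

D_{6}

The Hessian of f at 0 has rank 1. Corank 2; j^3 = (2*p + q)*(3*p + q)^2 has shape L^2 M (L != M), so D-series; mu = 6 gives D_6.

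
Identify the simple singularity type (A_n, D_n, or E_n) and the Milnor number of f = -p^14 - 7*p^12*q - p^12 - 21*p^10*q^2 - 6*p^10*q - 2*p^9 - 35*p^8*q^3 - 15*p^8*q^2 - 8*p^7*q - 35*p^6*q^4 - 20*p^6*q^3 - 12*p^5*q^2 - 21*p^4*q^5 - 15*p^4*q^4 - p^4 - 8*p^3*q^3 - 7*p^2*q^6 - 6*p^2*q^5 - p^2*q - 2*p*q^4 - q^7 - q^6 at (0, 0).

Type D7, Milnor number mu = 7.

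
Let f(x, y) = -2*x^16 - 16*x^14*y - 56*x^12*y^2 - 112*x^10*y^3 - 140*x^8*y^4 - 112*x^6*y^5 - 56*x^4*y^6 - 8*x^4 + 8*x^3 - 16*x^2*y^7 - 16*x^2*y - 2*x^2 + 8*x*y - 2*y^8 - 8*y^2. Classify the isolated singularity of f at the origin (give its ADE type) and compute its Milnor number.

Type A_7, Milnor number mu = 7.

The Hessian of f at 0 has rank 1. Corank 1: A-series; mu = 7 gives A_7.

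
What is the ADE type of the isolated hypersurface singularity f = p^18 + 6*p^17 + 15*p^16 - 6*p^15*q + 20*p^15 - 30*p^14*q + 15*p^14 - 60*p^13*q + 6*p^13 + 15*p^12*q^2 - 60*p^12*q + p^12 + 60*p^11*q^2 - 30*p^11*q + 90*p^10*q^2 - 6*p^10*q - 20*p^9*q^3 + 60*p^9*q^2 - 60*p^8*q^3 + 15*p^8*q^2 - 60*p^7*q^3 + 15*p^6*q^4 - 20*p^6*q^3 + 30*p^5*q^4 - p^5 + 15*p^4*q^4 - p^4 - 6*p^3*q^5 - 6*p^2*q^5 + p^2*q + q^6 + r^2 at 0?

The Hessian of f at 0 has rank 1. Corank 2; j^3 = p^2*q has shape L^2 M (L != M), so D-series; mu = 7 gives D_7.

D_{7}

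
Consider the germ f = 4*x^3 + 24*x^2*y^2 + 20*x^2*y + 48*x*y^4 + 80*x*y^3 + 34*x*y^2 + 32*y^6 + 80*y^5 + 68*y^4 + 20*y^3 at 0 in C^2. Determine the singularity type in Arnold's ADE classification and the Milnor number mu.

Type D_{4}, Milnor number mu = 4.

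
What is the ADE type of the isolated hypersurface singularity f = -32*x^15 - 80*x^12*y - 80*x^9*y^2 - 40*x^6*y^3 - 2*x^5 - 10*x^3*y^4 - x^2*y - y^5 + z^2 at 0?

D6

The Hessian of f at 0 has rank 1. Corank 2; j^3 = -x^2*y has shape L^2 M (L != M), so D-series; mu = 6 gives D_6.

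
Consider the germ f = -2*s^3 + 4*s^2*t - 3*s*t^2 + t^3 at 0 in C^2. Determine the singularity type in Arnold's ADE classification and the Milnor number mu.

Type D4, Milnor number mu = 4.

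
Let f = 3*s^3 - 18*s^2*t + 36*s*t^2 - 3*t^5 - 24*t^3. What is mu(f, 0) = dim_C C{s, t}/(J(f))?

8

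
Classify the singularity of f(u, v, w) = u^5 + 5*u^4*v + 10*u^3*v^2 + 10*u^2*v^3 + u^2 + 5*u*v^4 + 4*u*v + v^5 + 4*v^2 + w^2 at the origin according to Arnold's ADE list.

The Hessian of f at 0 has rank 2. Corank 1: A-series; mu = 4 gives A_4.

A4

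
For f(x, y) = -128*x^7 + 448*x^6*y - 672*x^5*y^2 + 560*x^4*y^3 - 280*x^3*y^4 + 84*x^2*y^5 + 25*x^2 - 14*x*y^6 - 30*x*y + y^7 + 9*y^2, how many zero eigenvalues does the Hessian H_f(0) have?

1

The Hessian at 0 is [[50, -30], [-30, 18]] of rank 1; hence corank 1.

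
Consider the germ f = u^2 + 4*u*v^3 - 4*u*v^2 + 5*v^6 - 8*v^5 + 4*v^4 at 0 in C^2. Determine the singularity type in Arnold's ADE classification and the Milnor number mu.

The Hessian of f at 0 has rank 1. Corank 1: A-series; mu = 5 gives A_5.

Type A_{5}, Milnor number mu = 5.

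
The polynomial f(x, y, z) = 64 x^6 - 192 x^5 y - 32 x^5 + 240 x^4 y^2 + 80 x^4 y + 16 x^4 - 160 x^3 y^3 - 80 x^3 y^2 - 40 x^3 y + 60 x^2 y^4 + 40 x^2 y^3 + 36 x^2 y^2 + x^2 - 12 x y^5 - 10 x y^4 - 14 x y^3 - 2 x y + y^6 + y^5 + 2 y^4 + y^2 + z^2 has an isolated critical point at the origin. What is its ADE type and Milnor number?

The Hessian of f at 0 is [[2, -2, 0], [-2, 2, 0], [0, 0, 2]] with rank 2, so corank 1. A Groebner basis of the Jacobian ideal J(f) in C{x,y,z} is {x + y^3 - y, x^2 - y^2, x*y - y^2, z}; counting standard monomials gives mu = 4. Corank 1: A-series; mu = 4 gives A_4.

Type A_4, Milnor number mu = 4.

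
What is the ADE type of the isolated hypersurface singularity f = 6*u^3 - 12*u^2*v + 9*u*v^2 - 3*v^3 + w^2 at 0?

The Hessian of f at 0 is [[0, 0, 0], [0, 0, 0], [0, 0, 2]] with rank 1, so corank 2. A Groebner basis of the Jacobian ideal J(f) in C{u,v,w} is {v^3, u^2 - 3*v^2/2, u*v - 3*v^2/2, w}; counting standard monomials gives mu = 4. Corank 2; j^3 = 3*(u - v)*(2*u^2 - 2*u*v + v^2) splits into three distinct lines over C (the quadratic factor has nonzero discriminant), so D_4.

D_{4}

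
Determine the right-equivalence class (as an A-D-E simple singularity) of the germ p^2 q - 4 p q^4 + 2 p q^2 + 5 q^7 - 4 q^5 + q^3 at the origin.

D_{8}

The Hessian of f at 0 has rank 0. Corank 2; j^3 = q*(p + q)^2 has shape L^2 M (L != M), so D-series; mu = 8 gives D_8.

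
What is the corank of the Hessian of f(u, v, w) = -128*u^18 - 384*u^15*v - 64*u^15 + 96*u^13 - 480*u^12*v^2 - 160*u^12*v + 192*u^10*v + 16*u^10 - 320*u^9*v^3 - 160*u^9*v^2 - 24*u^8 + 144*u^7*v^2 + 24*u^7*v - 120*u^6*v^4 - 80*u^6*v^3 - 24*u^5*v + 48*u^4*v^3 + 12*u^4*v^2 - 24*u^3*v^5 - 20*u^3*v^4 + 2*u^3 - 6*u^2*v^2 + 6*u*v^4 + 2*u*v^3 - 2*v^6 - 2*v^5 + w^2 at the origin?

2

Hessian at 0 has rank 1.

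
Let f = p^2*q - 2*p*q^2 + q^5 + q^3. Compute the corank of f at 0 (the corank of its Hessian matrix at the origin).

The Hessian at 0 is [[0, 0], [0, 0]] of rank 0; hence corank 2.

2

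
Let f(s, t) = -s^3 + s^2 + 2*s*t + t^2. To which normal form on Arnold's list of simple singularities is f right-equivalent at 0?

A_2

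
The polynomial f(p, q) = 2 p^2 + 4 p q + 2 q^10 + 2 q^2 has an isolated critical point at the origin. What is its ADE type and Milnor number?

Type A9, Milnor number mu = 9.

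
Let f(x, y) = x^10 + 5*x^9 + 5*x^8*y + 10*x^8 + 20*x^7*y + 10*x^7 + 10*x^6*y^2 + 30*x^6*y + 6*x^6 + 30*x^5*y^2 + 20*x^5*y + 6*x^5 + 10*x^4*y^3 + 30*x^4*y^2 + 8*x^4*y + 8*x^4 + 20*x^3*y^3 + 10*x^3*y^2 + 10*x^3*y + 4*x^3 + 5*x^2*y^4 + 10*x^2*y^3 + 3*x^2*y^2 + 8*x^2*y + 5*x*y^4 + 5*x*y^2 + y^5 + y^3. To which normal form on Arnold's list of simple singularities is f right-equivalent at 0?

The Hessian of f at 0 has rank 0. Corank 2; j^3 = (x + y)*(2*x + y)^2 has shape L^2 M (L != M), so D-series; mu = 6 gives D_6.

D_{6}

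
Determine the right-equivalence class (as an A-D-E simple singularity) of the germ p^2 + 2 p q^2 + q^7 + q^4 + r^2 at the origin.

A_{6}

The Hessian of f at 0 has rank 2. Corank 1: A-series; mu = 6 gives A_6.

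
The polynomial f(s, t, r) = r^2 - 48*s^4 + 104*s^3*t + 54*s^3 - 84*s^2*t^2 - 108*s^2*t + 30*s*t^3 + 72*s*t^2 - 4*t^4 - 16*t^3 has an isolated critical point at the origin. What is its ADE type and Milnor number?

Type E_{7}, Milnor number mu = 7.

The Hessian of f at 0 is [[0, 0, 0], [0, 0, 0], [0, 0, 2]] with rank 1, so corank 2. A Groebner basis of the Jacobian ideal J(f) in C{s,t,r} is {19683*s^2/4 - 6561*s*t + t^4 - 27*t^3/4 + 2187*t^2, s^3 - 189*s^2/2 + 126*s*t - t^3/6 - 42*t^2, s^2*t - 405*s^2/4 + 135*s*t - 11*t^3/36 - 45*t^2, -81*s^2 + s*t^2 + 108*s*t - 5*t^3/9 - 36*t^2, r}; counting standard monomials gives mu = 7. Corank 2; j^3 = 2*(3*s - 2*t)^3 is a perfect cube, so E-series; the 4-jet and mu = 7 give E_7.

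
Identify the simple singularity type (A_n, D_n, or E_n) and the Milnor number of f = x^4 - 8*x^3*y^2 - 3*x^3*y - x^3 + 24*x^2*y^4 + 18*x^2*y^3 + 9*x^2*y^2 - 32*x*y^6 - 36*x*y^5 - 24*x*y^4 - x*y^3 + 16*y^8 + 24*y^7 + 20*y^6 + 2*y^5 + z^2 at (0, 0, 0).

The Hessian of f at 0 is [[0, 0, 0], [0, 0, 0], [0, 0, 2]] with rank 1, so corank 2. A Groebner basis of the Jacobian ideal J(f) in C{x,y,z} is {-x^2 + y^4 - y^3/3, x^3, x^2*y + x^2/3 + y^3/9, -4*x^2/3 + x*y^2 - 4*y^3/9, z}; counting standard monomials gives mu = 7. Corank 2; j^3 = -x^3 is a perfect cube, so E-series; the 4-jet and mu = 7 give E_7.

Type E7, Milnor number mu = 7.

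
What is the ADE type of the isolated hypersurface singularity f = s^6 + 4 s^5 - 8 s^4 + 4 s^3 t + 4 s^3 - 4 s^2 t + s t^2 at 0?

D_{7}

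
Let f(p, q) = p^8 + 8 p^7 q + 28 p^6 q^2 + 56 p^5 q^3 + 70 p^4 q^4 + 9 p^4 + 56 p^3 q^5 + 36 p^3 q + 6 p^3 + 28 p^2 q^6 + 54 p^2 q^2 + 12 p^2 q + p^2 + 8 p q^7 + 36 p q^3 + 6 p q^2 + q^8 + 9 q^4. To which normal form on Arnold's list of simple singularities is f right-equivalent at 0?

A_{7}

The Hessian of f at 0 has rank 1. Corank 1: A-series; mu = 7 gives A_7.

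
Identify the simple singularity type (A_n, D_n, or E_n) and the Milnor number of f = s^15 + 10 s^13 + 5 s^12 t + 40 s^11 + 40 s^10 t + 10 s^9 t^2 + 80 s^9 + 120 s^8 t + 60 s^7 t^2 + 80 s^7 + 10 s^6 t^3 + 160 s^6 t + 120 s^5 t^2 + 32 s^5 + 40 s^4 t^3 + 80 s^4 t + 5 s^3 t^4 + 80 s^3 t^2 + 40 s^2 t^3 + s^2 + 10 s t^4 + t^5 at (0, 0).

Type A_{4}, Milnor number mu = 4.

The Hessian of f at 0 is [[2, 0], [0, 0]] with rank 1, so corank 1. A Groebner basis of the Jacobian ideal J(f) in C{s,t} is {t^4, s}; counting standard monomials gives mu = 4. Corank 1: A-series; mu = 4 gives A_4.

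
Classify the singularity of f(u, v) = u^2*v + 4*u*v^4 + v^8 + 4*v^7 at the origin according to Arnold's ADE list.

D_{9}

The Hessian of f at 0 has rank 0. Corank 2; j^3 = u^2*v has shape L^2 M (L != M), so D-series; mu = 9 gives D_9.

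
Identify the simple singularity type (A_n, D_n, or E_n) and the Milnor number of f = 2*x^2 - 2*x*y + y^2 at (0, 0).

Type A_{1}, Milnor number mu = 1.

The Hessian of f at 0 has rank 2. Corank 0: nondegenerate Morse point, so A_1.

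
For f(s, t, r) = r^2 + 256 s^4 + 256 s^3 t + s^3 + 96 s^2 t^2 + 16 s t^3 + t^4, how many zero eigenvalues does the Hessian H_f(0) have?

Hessian at 0 has rank 1.

2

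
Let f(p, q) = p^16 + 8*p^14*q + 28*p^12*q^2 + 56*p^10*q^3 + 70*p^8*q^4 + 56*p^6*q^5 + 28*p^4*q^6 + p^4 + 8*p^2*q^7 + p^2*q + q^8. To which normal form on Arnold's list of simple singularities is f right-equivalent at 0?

D9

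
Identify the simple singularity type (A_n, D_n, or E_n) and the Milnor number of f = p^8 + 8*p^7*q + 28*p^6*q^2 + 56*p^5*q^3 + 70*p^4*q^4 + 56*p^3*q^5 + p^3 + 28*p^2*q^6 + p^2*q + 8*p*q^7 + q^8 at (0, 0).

The Hessian of f at 0 has rank 0. Corank 2; j^3 = p^2*(p + q) has shape L^2 M (L != M), so D-series; mu = 9 gives D_9.

Type D_{9}, Milnor number mu = 9.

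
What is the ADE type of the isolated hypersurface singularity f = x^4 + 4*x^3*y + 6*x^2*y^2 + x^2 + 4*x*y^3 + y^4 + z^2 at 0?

The Hessian of f at 0 is [[2, 0, 0], [0, 0, 0], [0, 0, 2]] with rank 2, so corank 1. A Groebner basis of the Jacobian ideal J(f) in C{x,y,z} is {y^3, x, z}; counting standard monomials gives mu = 3. Corank 1: A-series; mu = 3 gives A_3.

A_{3}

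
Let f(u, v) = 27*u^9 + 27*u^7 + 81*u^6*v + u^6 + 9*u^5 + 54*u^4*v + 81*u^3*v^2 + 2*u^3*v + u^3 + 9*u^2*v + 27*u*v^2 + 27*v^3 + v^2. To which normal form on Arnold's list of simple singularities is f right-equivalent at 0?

A_2

The Hessian of f at 0 has rank 1. Corank 1: A-series; mu = 2 gives A_2.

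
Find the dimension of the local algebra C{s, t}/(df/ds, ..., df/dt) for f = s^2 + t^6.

5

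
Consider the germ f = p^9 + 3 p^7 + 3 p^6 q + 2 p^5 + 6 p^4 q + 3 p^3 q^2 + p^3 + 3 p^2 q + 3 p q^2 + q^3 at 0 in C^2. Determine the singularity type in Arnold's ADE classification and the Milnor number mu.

Type E_{8}, Milnor number mu = 8.

The Hessian of f at 0 is [[0, 0], [0, 0]] with rank 0, so corank 2. A Groebner basis of the Jacobian ideal J(f) in C{p,q} is {3*p^2/2 + p*q^3 + 3*p*q + 3*q^2/2, -2*p^2 - 4*p*q + q^4 - 2*q^2, p^3 - 3*p*q^2 - 2*q^3, p^2*q + 2*p*q^2 + q^3}; counting standard monomials gives mu = 8. Corank 2; j^3 = (p + q)^3 is a perfect cube, so E-series; the 5-jet and mu = 8 give E_8.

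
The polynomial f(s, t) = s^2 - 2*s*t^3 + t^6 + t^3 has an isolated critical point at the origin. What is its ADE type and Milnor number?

Type A_{2}, Milnor number mu = 2.

The Hessian of f at 0 has rank 1. Corank 1: A-series; mu = 2 gives A_2.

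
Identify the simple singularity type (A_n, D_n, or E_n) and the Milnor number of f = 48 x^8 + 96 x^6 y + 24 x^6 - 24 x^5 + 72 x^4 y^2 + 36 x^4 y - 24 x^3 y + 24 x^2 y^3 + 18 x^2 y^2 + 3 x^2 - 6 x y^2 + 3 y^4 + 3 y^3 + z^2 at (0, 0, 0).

The Hessian of f at 0 is [[6, 0, 0], [0, 0, 0], [0, 0, 2]] with rank 2, so corank 1. A Groebner basis of the Jacobian ideal J(f) in C{x,y,z} is {y^2, x, z}; counting standard monomials gives mu = 2. Corank 1: A-series; mu = 2 gives A_2.

Type A2, Milnor number mu = 2.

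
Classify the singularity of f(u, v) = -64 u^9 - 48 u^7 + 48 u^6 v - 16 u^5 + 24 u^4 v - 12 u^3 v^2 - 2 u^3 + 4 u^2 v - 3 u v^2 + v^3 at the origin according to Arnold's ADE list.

D4

The Hessian of f at 0 is [[0, 0], [0, 0]] with rank 0, so corank 2. A Groebner basis of the Jacobian ideal J(f) in C{u,v} is {v^3, u^2 - 3*v^2/2, u*v - 3*v^2/2}; counting standard monomials gives mu = 4. Corank 2; j^3 = -(u - v)*(2*u^2 - 2*u*v + v^2) splits into three distinct lines over C (the quadratic factor has nonzero discriminant), so D_4.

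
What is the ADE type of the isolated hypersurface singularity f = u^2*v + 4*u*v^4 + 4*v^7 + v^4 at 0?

D_{5}

The Hessian of f at 0 has rank 0. Corank 2; j^3 = u^2*v has shape L^2 M (L != M), so D-series; mu = 5 gives D_5.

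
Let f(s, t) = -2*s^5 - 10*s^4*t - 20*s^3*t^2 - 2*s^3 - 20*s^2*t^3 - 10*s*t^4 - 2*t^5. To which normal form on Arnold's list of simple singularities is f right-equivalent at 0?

E_8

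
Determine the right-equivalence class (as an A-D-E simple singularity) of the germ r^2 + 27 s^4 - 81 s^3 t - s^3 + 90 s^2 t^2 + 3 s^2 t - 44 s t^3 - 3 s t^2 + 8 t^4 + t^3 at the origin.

The Hessian of f at 0 is [[0, 0, 0], [0, 0, 0], [0, 0, 2]] with rank 1, so corank 2. A Groebner basis of the Jacobian ideal J(f) in C{s,t,r} is {s^2/3 - 2*s*t/3 + t^4 - t^3/9 + t^2/3, s^3 - 5*s^2/3 + 10*s*t/3 - 4*t^3/9 - 5*t^2/3, s^2*t - 11*s^2/9 + 22*s*t/9 - 16*t^3/27 - 11*t^2/9, -2*s^2/3 + s*t^2 + 4*s*t/3 - 7*t^3/9 - 2*t^2/3, r}; counting standard monomials gives mu = 7. Corank 2; j^3 = -(s - t)^3 is a perfect cube, so E-series; the 4-jet and mu = 7 give E_7.

E_7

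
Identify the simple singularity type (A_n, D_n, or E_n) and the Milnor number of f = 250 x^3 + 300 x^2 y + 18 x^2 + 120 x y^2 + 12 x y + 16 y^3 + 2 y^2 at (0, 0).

The Hessian of f at 0 has rank 1. Corank 1: A-series; mu = 2 gives A_2.

Type A_{2}, Milnor number mu = 2.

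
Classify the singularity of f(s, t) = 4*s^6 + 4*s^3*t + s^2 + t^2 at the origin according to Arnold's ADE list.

A1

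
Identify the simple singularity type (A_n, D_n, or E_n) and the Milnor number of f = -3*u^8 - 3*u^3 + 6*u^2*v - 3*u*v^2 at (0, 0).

Type D_9, Milnor number mu = 9.

The Hessian of f at 0 is [[0, 0], [0, 0]] with rank 0, so corank 2. A Groebner basis of the Jacobian ideal J(f) in C{u,v} is {-u*v/8 + v^7 + v^2/8, u*v^2 - v^3, u^2 - u*v}; counting standard monomials gives mu = 9. Corank 2; j^3 = -3*u*(u - v)^2 has shape L^2 M (L != M), so D-series; mu = 9 gives D_9.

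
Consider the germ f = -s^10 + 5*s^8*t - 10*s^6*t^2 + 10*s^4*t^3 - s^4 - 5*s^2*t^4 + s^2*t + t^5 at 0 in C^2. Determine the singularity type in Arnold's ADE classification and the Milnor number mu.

Type D6, Milnor number mu = 6.

The Hessian of f at 0 is [[0, 0], [0, 0]] with rank 0, so corank 2. A Groebner basis of the Jacobian ideal J(f) in C{s,t} is {s^2/5 + t^4, s^3, s*t}; counting standard monomials gives mu = 6. Corank 2; j^3 = s^2*t has shape L^2 M (L != M), so D-series; mu = 6 gives D_6.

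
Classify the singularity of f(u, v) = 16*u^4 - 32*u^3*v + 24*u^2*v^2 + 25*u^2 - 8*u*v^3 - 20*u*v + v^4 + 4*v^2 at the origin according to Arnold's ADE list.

A_{3}

The Hessian of f at 0 has rank 1. Corank 1: A-series; mu = 3 gives A_3.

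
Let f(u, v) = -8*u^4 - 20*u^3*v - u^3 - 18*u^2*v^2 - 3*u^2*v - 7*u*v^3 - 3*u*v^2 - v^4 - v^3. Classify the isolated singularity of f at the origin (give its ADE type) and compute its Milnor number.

Type E7, Milnor number mu = 7.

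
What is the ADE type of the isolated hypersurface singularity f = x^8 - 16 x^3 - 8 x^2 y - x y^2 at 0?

D_9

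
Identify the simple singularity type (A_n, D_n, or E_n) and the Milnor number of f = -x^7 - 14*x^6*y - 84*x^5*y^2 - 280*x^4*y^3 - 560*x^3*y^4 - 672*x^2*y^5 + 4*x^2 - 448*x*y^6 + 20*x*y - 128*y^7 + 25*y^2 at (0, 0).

Type A6, Milnor number mu = 6.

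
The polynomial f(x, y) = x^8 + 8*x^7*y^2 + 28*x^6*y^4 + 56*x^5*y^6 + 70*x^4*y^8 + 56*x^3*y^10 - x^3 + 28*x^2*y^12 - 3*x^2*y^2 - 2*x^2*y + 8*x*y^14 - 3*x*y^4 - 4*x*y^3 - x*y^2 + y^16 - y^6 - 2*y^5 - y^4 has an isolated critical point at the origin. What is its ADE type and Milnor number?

Type D9, Milnor number mu = 9.

The Hessian of f at 0 has rank 0. Corank 2; j^3 = -x*(x + y)^2 has shape L^2 M (L != M), so D-series; mu = 9 gives D_9.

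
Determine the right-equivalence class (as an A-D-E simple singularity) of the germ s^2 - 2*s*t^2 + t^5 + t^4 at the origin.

A4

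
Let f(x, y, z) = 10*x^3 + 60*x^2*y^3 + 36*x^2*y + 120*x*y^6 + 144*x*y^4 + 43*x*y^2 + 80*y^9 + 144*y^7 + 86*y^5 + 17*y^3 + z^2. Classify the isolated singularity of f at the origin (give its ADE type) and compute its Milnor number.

The Hessian of f at 0 has rank 1. Corank 2; j^3 = (x + y)*(10*x^2 + 26*x*y + 17*y^2) splits into three distinct lines over C (the quadratic factor has nonzero discriminant), so D_4.

Type D4, Milnor number mu = 4.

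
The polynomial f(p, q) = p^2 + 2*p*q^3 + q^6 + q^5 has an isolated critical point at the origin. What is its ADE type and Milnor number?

The Hessian of f at 0 has rank 1. Corank 1: A-series; mu = 4 gives A_4.

Type A_4, Milnor number mu = 4.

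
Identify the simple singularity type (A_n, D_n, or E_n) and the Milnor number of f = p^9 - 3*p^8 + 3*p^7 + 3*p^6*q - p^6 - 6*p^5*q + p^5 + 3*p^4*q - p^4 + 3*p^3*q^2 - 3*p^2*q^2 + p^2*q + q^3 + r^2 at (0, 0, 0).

Type D_4, Milnor number mu = 4.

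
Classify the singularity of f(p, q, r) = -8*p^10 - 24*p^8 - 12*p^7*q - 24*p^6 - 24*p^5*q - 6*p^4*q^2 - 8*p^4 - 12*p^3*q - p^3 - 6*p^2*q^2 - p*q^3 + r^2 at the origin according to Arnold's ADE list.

The Hessian of f at 0 is [[0, 0, 0], [0, 0, 0], [0, 0, 2]] with rank 1, so corank 2. A Groebner basis of the Jacobian ideal J(f) in C{p,q,r} is {3*p^2/4 + q^4 + q^3/4, p^3, p^2*q - p^2/4 - q^3/12, p^2 + p*q^2 + q^3/3, r}; counting standard monomials gives mu = 7. Corank 2; j^3 = -p^3 is a perfect cube, so E-series; the 4-jet and mu = 7 give E_7.

E_{7}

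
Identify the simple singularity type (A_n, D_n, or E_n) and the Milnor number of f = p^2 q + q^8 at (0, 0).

Type D_9, Milnor number mu = 9.

The Hessian of f at 0 has rank 0. Corank 2; j^3 = p^2*q has shape L^2 M (L != M), so D-series; mu = 9 gives D_9.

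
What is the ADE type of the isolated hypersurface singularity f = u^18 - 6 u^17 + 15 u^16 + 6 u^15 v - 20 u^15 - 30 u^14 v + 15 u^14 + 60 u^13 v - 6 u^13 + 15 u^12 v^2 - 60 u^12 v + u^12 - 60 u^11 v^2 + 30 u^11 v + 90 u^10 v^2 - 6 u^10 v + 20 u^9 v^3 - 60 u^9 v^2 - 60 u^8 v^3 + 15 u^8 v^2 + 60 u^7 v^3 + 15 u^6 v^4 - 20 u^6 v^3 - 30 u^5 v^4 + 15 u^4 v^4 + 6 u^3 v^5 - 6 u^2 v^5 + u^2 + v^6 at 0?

A_{5}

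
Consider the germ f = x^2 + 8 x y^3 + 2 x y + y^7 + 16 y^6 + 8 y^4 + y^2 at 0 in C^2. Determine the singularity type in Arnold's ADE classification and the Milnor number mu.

Type A6, Milnor number mu = 6.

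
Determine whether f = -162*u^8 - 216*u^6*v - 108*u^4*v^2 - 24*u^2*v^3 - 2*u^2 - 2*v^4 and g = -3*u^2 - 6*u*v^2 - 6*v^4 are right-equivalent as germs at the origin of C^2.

The Hessian of f at 0 is [[-4, 0], [0, 0]] with rank 1, so corank 1. A Groebner basis of the Jacobian ideal J(f) in C{u,v} is {v^3, u}; counting standard monomials gives mu = 3. Corank 1: A-series; mu = 3 gives A_3. The Hessian of g at 0 is [[-6, 0], [0, 0]] with rank 1, so corank 1. A Groebner basis of the Jacobian ideal J(g) in C{u,v} is {u^2, u*v, u + v^2}; counting standard monomials gives mu = 3. Corank 1: A-series; mu = 3 gives A_3. Both have type A_3, hence right-equivalent.

Yes.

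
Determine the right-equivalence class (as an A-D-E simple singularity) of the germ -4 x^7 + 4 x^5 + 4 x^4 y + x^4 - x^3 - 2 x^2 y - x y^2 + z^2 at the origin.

D5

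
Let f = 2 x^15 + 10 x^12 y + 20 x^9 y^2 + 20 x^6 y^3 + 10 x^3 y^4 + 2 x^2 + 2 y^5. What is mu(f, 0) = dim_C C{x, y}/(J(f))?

4

The Hessian of f at 0 has rank 1. Corank 1: A-series; mu = 4 gives A_4.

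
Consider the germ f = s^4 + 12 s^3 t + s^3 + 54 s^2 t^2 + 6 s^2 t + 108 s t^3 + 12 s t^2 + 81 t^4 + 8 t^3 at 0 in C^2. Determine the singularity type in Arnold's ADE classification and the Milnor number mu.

Type E_6, Milnor number mu = 6.

The Hessian of f at 0 is [[0, 0], [0, 0]] with rank 0, so corank 2. A Groebner basis of the Jacobian ideal J(f) in C{s,t} is {t^4, s*t^2 + 7*t^3/3, s^2 + 4*s*t + 4*t^2}; counting standard monomials gives mu = 6. Corank 2; j^3 = (s + 2*t)^3 is a perfect cube, so E-series; the 4-jet and mu = 6 give E_6.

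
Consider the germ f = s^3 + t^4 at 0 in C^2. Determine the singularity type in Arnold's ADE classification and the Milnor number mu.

Type E_6, Milnor number mu = 6.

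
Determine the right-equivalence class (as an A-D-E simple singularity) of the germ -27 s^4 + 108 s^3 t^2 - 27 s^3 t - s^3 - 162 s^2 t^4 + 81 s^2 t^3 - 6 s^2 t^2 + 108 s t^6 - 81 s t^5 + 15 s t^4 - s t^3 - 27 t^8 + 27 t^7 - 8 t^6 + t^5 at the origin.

E_{7}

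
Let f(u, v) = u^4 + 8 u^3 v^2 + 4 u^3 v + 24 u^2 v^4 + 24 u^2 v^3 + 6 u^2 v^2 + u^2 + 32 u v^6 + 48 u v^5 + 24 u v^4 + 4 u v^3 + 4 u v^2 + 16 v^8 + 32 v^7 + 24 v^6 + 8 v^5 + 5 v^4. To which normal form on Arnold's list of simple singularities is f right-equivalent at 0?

A3

The Hessian of f at 0 has rank 1. Corank 1: A-series; mu = 3 gives A_3.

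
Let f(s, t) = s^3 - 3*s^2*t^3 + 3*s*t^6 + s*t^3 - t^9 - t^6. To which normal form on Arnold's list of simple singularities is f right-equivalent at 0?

The Hessian of f at 0 has rank 0. Corank 2; j^3 = s^3 is a perfect cube, so E-series; the 4-jet and mu = 7 give E_7.

E7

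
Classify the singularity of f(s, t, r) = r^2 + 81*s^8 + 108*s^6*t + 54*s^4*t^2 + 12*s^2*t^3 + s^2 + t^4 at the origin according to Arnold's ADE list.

A_{3}

The Hessian of f at 0 has rank 2. Corank 1: A-series; mu = 3 gives A_3.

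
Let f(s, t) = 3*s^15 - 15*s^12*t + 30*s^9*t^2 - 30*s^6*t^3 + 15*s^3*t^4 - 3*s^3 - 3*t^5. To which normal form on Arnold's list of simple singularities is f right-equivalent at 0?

E_{8}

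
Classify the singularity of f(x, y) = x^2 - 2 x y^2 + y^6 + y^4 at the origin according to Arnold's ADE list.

A5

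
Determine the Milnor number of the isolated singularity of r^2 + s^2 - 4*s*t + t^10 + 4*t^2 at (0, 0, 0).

9

The Hessian of f at 0 has rank 2. Corank 1: A-series; mu = 9 gives A_9.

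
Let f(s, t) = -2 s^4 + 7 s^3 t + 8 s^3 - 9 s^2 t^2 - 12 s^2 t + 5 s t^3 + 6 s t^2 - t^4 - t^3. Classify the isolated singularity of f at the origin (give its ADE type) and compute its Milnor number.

Type E_7, Milnor number mu = 7.

The Hessian of f at 0 is [[0, 0], [0, 0]] with rank 0, so corank 2. A Groebner basis of the Jacobian ideal J(f) in C{s,t} is {768*s^2 - 768*s*t + t^4 + 8*t^3 + 192*t^2, s^3 - 36*s^2 + 36*s*t - t^3/2 - 9*t^2, s^2*t - 40*s^2 + 40*s*t - 2*t^3/3 - 10*t^2, -32*s^2 + s*t^2 + 32*s*t - 5*t^3/6 - 8*t^2}; counting standard monomials gives mu = 7. Corank 2; j^3 = (2*s - t)^3 is a perfect cube, so E-series; the 4-jet and mu = 7 give E_7.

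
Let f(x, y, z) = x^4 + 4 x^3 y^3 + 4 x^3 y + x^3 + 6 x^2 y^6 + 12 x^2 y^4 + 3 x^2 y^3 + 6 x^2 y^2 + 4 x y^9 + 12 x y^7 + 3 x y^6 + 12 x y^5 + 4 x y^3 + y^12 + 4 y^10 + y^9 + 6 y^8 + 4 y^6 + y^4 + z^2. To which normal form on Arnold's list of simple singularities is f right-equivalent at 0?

The Hessian of f at 0 has rank 1. Corank 2; j^3 = x^3 is a perfect cube, so E-series; the 4-jet and mu = 6 give E_6.

E6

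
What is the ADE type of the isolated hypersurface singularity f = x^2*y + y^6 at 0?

The Hessian of f at 0 is [[0, 0], [0, 0]] with rank 0, so corank 2. A Groebner basis of the Jacobian ideal J(f) in C{x,y} is {x^2/6 + y^5, x^3, x*y}; counting standard monomials gives mu = 7. Corank 2; j^3 = x^2*y has shape L^2 M (L != M), so D-series; mu = 7 gives D_7.

D7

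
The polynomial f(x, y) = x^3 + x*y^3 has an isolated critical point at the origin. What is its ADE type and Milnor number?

Type E7, Milnor number mu = 7.

The Hessian of f at 0 has rank 0. Corank 2; j^3 = x^3 is a perfect cube, so E-series; the 4-jet and mu = 7 give E_7.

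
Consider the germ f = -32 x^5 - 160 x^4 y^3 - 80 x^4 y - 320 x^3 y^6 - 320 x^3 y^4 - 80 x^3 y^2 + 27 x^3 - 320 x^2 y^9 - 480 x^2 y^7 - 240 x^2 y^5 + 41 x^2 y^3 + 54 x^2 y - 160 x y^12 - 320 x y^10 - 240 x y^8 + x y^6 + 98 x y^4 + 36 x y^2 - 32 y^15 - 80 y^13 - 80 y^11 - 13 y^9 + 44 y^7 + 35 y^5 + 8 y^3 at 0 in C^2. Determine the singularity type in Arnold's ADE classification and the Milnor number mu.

The Hessian of f at 0 has rank 0. Corank 2; j^3 = (3*x + 2*y)^3 is a perfect cube, so E-series; the 5-jet and mu = 8 give E_8.

Type E_{8}, Milnor number mu = 8.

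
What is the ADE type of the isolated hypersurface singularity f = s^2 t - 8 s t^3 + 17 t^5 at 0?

D_6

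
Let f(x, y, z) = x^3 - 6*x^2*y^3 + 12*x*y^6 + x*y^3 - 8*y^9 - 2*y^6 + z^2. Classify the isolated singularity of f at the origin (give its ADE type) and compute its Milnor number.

The Hessian of f at 0 is [[0, 0, 0], [0, 0, 0], [0, 0, 2]] with rank 1, so corank 2. A Groebner basis of the Jacobian ideal J(f) in C{x,y,z} is {x^3, x*y^2, 3*x^2 + y^3, z}; counting standard monomials gives mu = 7. Corank 2; j^3 = x^3 is a perfect cube, so E-series; the 4-jet and mu = 7 give E_7.

Type E_{7}, Milnor number mu = 7.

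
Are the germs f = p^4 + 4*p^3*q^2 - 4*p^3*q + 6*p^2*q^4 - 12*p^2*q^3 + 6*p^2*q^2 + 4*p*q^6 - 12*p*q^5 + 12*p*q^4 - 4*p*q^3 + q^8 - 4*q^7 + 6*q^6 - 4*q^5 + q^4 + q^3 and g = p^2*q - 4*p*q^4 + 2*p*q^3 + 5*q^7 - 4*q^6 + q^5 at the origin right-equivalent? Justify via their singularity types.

No.

The Hessian of f at 0 is [[0, 0], [0, 0]] with rank 0, so corank 2. A Groebner basis of the Jacobian ideal J(f) in C{p,q} is {p^3 - 3*p^2*q, q^2}; counting standard monomials gives mu = 6. Corank 2; j^3 = q^3 is a perfect cube, so E-series; the 4-jet and mu = 6 give E_6. The Hessian of g at 0 is [[0, 0], [0, 0]] with rank 0, so corank 2. A Groebner basis of the Jacobian ideal J(g) in C{p,q} is {2*p^2/3 + p*q^3 + 11*p*q^2/6 + 7*p*q/12 + 7*q^3/12, -p*q/2 + q^4 - q^3/2, p^3 - p^2/3 - 2*p*q^2/3 - p*q/6 - q^3/6, p^2*q - 4*p^2/3 - 19*p*q^2/6 - 11*p*q/12 - 11*q^3/12}; counting standard monomials gives mu = 8. Corank 2; j^3 = p^2*q has shape L^2 M (L != M), so D-series; mu = 8 gives D_8. f is E_6 but g is D_8, hence not right-equivalent.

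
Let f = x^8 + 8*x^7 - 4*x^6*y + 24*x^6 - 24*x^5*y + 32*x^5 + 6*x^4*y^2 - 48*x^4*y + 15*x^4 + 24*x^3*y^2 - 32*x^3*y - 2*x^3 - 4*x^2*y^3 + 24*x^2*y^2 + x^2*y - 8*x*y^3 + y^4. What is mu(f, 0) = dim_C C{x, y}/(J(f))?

The Hessian of f at 0 has rank 0. Corank 2; j^3 = -x^2*(2*x - y) has shape L^2 M (L != M), so D-series; mu = 5 gives D_5.

5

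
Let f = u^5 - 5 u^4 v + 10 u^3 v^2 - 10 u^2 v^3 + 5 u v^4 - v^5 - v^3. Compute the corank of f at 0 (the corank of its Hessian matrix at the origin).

The Hessian at 0 is [[0, 0], [0, 0]] of rank 0; hence corank 2.

2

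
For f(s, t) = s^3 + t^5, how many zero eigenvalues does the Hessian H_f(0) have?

2

The Hessian at 0 is [[0, 0], [0, 0]] of rank 0; hence corank 2.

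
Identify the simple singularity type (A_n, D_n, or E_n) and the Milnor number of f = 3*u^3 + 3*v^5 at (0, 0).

Type E8, Milnor number mu = 8.

The Hessian of f at 0 has rank 0. Corank 2; j^3 = 3*u^3 is a perfect cube, so E-series; the 5-jet and mu = 8 give E_8.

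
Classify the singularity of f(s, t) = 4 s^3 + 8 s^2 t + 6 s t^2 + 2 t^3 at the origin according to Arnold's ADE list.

The Hessian of f at 0 is [[0, 0], [0, 0]] with rank 0, so corank 2. A Groebner basis of the Jacobian ideal J(f) in C{s,t} is {t^3, s^2 - 3*t^2/2, s*t + 3*t^2/2}; counting standard monomials gives mu = 4. Corank 2; j^3 = 2*(s + t)*(2*s^2 + 2*s*t + t^2) splits into three distinct lines over C (the quadratic factor has nonzero discriminant), so D_4.

D_{4}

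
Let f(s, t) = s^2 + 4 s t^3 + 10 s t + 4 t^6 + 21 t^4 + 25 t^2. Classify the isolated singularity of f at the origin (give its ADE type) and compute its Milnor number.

Type A_3, Milnor number mu = 3.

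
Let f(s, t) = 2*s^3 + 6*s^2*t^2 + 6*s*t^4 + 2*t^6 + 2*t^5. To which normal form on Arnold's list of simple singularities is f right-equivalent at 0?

E_8

The Hessian of f at 0 has rank 0. Corank 2; j^3 = 2*s^3 is a perfect cube, so E-series; the 5-jet and mu = 8 give E_8.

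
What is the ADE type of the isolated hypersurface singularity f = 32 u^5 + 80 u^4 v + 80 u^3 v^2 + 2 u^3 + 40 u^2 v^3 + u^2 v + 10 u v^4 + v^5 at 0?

The Hessian of f at 0 has rank 0. Corank 2; j^3 = u^2*(2*u + v) has shape L^2 M (L != M), so D-series; mu = 6 gives D_6.

D_{6}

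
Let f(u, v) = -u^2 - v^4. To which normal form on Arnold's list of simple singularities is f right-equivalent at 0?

The Hessian of f at 0 has rank 1. Corank 1: A-series; mu = 3 gives A_3.

A3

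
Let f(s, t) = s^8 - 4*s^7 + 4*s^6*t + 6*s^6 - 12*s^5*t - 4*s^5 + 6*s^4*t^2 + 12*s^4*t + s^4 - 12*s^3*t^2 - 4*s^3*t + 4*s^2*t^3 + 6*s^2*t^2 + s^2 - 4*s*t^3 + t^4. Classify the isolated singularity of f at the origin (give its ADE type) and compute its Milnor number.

Type A_{3}, Milnor number mu = 3.

The Hessian of f at 0 has rank 1. Corank 1: A-series; mu = 3 gives A_3.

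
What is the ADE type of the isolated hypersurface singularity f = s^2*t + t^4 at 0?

D_5

The Hessian of f at 0 is [[0, 0], [0, 0]] with rank 0, so corank 2. A Groebner basis of the Jacobian ideal J(f) in C{s,t} is {s^3, s^2/4 + t^3, s*t}; counting standard monomials gives mu = 5. Corank 2; j^3 = s^2*t has shape L^2 M (L != M), so D-series; mu = 5 gives D_5.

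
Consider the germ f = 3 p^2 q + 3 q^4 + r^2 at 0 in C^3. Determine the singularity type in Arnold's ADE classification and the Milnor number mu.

The Hessian of f at 0 is [[0, 0, 0], [0, 0, 0], [0, 0, 2]] with rank 1, so corank 2. A Groebner basis of the Jacobian ideal J(f) in C{p,q,r} is {p^3, p^2/4 + q^3, p*q, r}; counting standard monomials gives mu = 5. Corank 2; j^3 = 3*p^2*q has shape L^2 M (L != M), so D-series; mu = 5 gives D_5.

Type D_5, Milnor number mu = 5.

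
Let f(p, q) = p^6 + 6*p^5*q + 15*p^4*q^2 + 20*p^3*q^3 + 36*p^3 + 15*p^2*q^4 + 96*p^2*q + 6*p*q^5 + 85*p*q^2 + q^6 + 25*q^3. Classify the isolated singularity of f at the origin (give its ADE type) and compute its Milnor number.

Type D7, Milnor number mu = 7.

The Hessian of f at 0 has rank 0. Corank 2; j^3 = (p + q)*(6*p + 5*q)^2 has shape L^2 M (L != M), so D-series; mu = 7 gives D_7.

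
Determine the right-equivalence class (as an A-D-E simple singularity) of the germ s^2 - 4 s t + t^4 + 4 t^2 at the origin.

The Hessian of f at 0 has rank 1. Corank 1: A-series; mu = 3 gives A_3.

A_3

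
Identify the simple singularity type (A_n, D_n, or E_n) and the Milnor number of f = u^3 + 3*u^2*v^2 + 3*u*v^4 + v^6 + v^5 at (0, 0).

Type E_8, Milnor number mu = 8.

The Hessian of f at 0 has rank 0. Corank 2; j^3 = u^3 is a perfect cube, so E-series; the 5-jet and mu = 8 give E_8.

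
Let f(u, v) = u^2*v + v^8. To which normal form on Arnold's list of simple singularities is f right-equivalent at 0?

D_9

The Hessian of f at 0 has rank 0. Corank 2; j^3 = u^2*v has shape L^2 M (L != M), so D-series; mu = 9 gives D_9.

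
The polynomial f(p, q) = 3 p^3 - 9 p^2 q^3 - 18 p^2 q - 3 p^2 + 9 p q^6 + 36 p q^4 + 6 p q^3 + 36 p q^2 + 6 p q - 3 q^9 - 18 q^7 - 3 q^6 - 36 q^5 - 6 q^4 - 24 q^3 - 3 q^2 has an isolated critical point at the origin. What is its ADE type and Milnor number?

Type A_{2}, Milnor number mu = 2.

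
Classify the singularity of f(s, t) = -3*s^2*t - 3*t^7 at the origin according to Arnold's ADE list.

The Hessian of f at 0 is [[0, 0], [0, 0]] with rank 0, so corank 2. A Groebner basis of the Jacobian ideal J(f) in C{s,t} is {s^2/7 + t^6, s^3, s*t}; counting standard monomials gives mu = 8. Corank 2; j^3 = -3*s^2*t has shape L^2 M (L != M), so D-series; mu = 8 gives D_8.

D8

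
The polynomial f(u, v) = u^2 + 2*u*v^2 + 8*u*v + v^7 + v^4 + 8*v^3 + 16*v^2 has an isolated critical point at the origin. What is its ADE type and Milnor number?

Type A6, Milnor number mu = 6.

The Hessian of f at 0 has rank 1. Corank 1: A-series; mu = 6 gives A_6.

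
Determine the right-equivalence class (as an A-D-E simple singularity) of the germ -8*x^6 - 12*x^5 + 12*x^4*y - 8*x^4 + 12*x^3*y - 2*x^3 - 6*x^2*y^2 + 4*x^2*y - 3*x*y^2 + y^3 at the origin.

The Hessian of f at 0 is [[0, 0], [0, 0]] with rank 0, so corank 2. A Groebner basis of the Jacobian ideal J(f) in C{x,y} is {y^3, x^2 - 3*y^2/2, x*y - 3*y^2/2}; counting standard monomials gives mu = 4. Corank 2; j^3 = -(x - y)*(2*x^2 - 2*x*y + y^2) splits into three distinct lines over C (the quadratic factor has nonzero discriminant), so D_4.

D_{4}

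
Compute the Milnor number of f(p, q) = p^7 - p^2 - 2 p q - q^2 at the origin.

6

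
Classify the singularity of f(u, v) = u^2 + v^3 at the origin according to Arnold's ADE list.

The Hessian of f at 0 has rank 1. Corank 1: A-series; mu = 2 gives A_2.

A_{2}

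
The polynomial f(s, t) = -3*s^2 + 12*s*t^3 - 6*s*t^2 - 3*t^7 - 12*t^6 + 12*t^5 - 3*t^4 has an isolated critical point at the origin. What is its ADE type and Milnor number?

Type A_6, Milnor number mu = 6.

The Hessian of f at 0 has rank 1. Corank 1: A-series; mu = 6 gives A_6.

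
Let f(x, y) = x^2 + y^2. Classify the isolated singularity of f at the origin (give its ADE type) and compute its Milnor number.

Type A_1, Milnor number mu = 1.

The Hessian of f at 0 has rank 2. Corank 0: nondegenerate Morse point, so A_1.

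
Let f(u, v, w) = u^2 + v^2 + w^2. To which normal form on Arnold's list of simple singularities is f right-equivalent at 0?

The Hessian of f at 0 has rank 3. Corank 0: nondegenerate Morse point, so A_1.

A1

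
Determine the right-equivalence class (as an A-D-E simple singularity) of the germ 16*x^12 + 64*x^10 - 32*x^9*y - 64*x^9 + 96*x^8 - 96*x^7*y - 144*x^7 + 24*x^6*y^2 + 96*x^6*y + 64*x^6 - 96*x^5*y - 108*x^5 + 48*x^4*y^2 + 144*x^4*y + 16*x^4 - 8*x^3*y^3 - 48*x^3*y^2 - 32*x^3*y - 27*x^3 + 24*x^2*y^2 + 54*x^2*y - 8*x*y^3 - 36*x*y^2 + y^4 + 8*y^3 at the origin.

The Hessian of f at 0 has rank 0. Corank 2; j^3 = -(3*x - 2*y)^3 is a perfect cube, so E-series; the 4-jet and mu = 6 give E_6.

E6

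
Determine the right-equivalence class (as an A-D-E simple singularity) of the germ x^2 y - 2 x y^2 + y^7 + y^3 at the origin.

D8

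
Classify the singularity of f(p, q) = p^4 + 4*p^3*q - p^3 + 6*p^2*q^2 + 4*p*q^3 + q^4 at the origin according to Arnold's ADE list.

The Hessian of f at 0 is [[0, 0], [0, 0]] with rank 0, so corank 2. A Groebner basis of the Jacobian ideal J(f) in C{p,q} is {q^4, p*q^2 + q^3/3, p^2}; counting standard monomials gives mu = 6. Corank 2; j^3 = -p^3 is a perfect cube, so E-series; the 4-jet and mu = 6 give E_6.

E_{6}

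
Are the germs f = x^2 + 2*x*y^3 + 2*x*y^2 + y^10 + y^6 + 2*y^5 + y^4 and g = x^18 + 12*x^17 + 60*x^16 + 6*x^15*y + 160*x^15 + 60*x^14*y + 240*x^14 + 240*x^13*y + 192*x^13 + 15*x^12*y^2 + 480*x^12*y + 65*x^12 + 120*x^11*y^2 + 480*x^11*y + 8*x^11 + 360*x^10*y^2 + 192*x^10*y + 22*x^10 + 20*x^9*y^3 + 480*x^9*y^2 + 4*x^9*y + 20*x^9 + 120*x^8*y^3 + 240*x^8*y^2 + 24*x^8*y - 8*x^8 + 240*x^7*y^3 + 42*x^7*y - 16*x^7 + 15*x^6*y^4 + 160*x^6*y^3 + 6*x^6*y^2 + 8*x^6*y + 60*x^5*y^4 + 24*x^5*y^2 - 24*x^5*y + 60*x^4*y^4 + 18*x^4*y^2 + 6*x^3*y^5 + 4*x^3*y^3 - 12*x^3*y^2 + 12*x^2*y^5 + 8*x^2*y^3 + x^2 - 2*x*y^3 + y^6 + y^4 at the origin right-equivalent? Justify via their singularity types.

The Hessian of f at 0 has rank 1. Corank 1: A-series; mu = 9 gives A_9. The Hessian of g at 0 has rank 1. Corank 1: A-series; mu = 3 gives A_3. f is A_9 but g is A_3, hence not right-equivalent.

No.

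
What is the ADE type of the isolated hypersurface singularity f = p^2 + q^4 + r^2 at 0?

A_{3}

The Hessian of f at 0 is [[2, 0, 0], [0, 0, 0], [0, 0, 2]] with rank 2, so corank 1. A Groebner basis of the Jacobian ideal J(f) in C{p,q,r} is {q^3, p, r}; counting standard monomials gives mu = 3. Corank 1: A-series; mu = 3 gives A_3.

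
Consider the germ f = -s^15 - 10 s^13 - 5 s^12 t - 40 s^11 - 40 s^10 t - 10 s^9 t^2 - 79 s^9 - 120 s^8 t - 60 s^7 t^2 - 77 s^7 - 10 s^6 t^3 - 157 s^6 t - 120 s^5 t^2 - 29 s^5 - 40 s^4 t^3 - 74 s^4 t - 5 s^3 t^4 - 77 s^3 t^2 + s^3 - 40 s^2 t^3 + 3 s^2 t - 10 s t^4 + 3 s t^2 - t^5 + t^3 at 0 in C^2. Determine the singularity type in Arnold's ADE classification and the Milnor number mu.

Type E_{8}, Milnor number mu = 8.

The Hessian of f at 0 is [[0, 0], [0, 0]] with rank 0, so corank 2. A Groebner basis of the Jacobian ideal J(f) in C{s,t} is {7*s^2/2 + s*t^3 + 7*s*t + 7*t^2/2, -4*s^2 - 8*s*t + t^4 - 4*t^2, s^3 - 3*s*t^2 - 2*t^3, s^2*t + 2*s*t^2 + t^3}; counting standard monomials gives mu = 8. Corank 2; j^3 = (s + t)^3 is a perfect cube, so E-series; the 5-jet and mu = 8 give E_8.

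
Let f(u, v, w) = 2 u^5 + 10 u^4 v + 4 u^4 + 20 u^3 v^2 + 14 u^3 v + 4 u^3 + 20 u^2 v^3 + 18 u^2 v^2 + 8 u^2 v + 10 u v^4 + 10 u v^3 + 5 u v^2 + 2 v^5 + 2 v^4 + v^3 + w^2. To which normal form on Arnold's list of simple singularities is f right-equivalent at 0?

D_6

The Hessian of f at 0 is [[0, 0, 0], [0, 0, 0], [0, 0, 2]] with rank 1, so corank 2. A Groebner basis of the Jacobian ideal J(f) in C{u,v,w} is {u^3 - 5*u^2 - 6*u*v - 7*v^2/4, u^2*v + 9*u^2 + 11*u*v + 13*v^2/4, -16*u^2 + u*v^2 - 20*u*v - 6*v^2, 28*u^2 + 36*u*v + v^3 + 11*v^2, w}; counting standard monomials gives mu = 6. Corank 2; j^3 = (u + v)*(2*u + v)^2 has shape L^2 M (L != M), so D-series; mu = 6 gives D_6.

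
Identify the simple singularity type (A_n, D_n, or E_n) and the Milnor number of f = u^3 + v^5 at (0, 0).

Type E_8, Milnor number mu = 8.

The Hessian of f at 0 has rank 0. Corank 2; j^3 = u^3 is a perfect cube, so E-series; the 5-jet and mu = 8 give E_8.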